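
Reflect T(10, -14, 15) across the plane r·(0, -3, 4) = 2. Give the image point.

n = (0, -3, 4), |n|² = 25, n·T − 2 = 100, so t = 100/25 = 4.
Foot F = T − 4·n = (10, -2, -1); the reflection is 2F − T = (10, 10, -17).

(10, 10, -17)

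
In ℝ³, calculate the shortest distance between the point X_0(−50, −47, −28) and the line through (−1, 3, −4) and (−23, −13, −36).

2√377

A direction vector is d = (−22, −16, −32).
AP = (−49, −50, −24); AP·d = 2646, |AP|² = 5477, |d|² = 1764.
distance² = |AP|² − (AP·d)²/|d|² = 5477 − 7001316/1764 = 1508, so the distance is 2√377.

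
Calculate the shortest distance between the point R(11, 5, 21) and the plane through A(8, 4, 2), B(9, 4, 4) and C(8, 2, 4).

14/√6

AB = (1, 0, 2) and AC = (0, −2, 2), so a normal is n = AB × AC = (4, −2, −2).
n = (4, −2, −2); n·P − 20 = -28; |n| = 2√6; distance = 28/(2√6) = 7√6/3.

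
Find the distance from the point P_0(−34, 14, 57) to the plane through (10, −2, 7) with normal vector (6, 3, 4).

The plane has equation n·(r − (10, −2, 7)) = 0, i.e. n·r = 82.
Then n·(−34, 14, 57) − 82 = −16.
|n| = √(36 + 9 + 16) = √61, so the distance is |-16|/√61 = 16/√61.

16/√61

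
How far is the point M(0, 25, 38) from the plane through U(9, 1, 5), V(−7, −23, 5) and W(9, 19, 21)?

3/17

UV = (−16, −24, 0) and UW = (0, 18, 16), so a normal is n = UV × UW = (−384, 256, −288).
Then n·(0, 25, 38) − (−4640) = 96.
|n| = √(147456 + 65536 + 82944) = 544, so the distance is |96|/544 = 3/17.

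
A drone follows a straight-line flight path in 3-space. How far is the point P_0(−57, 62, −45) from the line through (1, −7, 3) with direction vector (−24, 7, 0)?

Direction vector d = (−24, 7, 0).
AP = (−58, 69, −48), and AP × d = (336, 1152, 1250).
|AP × d|² = 3002500 and |d|² = 625, so the distance is √(3002500/625) = √4804 = 2√1201.

2√1201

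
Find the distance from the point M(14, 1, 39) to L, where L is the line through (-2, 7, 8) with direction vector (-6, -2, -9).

2√41

Direction vector d = (-6, -2, -9).
AP = (16, -6, 31), and AP × d = (116, -42, -68).
|AP × d|² = 19844 and |d|² = 121, so the distance is √(19844/121) = √164 = 2√41.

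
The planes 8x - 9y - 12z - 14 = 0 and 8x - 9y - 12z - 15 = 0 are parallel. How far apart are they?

With common normal n = (8, -9, -12) (|n| = 17), the distance is |14 − 15|/|n| = 1/17.

1/17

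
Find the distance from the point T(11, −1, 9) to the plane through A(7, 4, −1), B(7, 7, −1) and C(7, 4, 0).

AB = (0, 3, 0) and AC = (0, 0, 1), so a normal is n = AB × AC = (3, 0, 0).
Then n·(11, −1, 9) − 21 = 12.
|n| = √(9 + 0 + 0) = 3, so the distance is |12|/3 = 4.

4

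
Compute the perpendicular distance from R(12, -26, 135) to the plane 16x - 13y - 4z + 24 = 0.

2/3

d = |16·12 + (-13)·(-26) + (-4)·135 − (-24)| / √(256 + 169 + 16) = |14| / 21 = 2/3.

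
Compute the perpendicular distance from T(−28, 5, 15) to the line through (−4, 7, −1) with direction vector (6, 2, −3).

2√13

Direction vector d = (6, 2, −3).
AP = (−24, −2, 16), and AP × d = (−26, 24, −36).
|AP × d|² = 2548 and |d|² = 49, so the distance is √(2548/49) = √52 = 2√13.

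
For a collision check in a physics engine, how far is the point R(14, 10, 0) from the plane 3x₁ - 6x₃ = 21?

7√5/5

Normal vector n = (3, 0, -6), and n·(14, 10, 0) - 21 = 21.
|n| = √(9 + 0 + 36) = 3√5, so the distance is |21|/(3√5) = 7/√5.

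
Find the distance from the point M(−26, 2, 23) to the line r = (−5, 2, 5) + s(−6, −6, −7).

3√85

Direction vector d = (−6, −6, −7).
AP = (−21, 0, 18), and AP × d = (108, −255, 126).
|AP × d|² = 92565 and |d|² = 121, so the distance is √(92565/121) = √765 = 3√85.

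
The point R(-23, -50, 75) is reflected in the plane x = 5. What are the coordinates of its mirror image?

n = (1, 0, 0), |n|² = 1, n·R − 5 = -28, so t = -28/1 = -28.
Foot F = R − (-28)·n = (5, -50, 75); the reflection is 2F − R = (33, -50, 75).

(33, -50, 75)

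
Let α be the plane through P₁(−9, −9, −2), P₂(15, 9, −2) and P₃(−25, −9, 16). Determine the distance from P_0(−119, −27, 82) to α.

6

P₁P₂ = (24, 18, 0) and P₁P₃ = (−16, 0, 18), so a normal is n = P₁P₂ × P₁P₃ = (324, −432, 288).
Then n·(−119, −27, 82) − 396 = −3672.
|n| = √(104976 + 186624 + 82944) = 612, so the distance is |-3672|/612 = 6.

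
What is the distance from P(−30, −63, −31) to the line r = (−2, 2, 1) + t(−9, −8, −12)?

Direction vector d = (−9, −8, −12).
AP = (−28, −65, −32); AP·d = 1156, |AP|² = 6033, |d|² = 289.
distance² = |AP|² − (AP·d)²/|d|² = 6033 − 1336336/289 = 1409, so the distance is √1409.

√1409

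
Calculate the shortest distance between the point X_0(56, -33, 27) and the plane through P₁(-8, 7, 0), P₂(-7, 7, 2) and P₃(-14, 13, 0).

7

P₁P₂ = (1, 0, 2) and P₁P₃ = (-6, 6, 0), so a normal is n = P₁P₂ × P₁P₃ = (-12, -12, 6).
n = (-12, -12, 6); n·P − 12 = -126; |n| = 18; distance = 126/18 = 7.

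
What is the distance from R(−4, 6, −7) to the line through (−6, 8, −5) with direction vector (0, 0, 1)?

Direction vector d = (0, 0, 1).
AP = (2, −2, −2), and AP × d = (−2, −2, 0).
|AP × d|² = 8 and |d|² = 1, so the distance is √8 = 2√2.

2√2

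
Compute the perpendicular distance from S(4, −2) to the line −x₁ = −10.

6

The normal to the line is n = (−1, 0) with |n| = 1.
|n·S − (-10)| = |-4 − (-10)| = 6, so the distance is 6/1 = 6.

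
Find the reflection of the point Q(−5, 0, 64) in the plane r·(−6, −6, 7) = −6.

(43, 48, 8)

With n = (−6, −6, 7), the signed offset is (n·Q − (-6))/|n|² = 484/121 = 4.
Q' = Q − 2t·n = (−5, 0, 64) − 8·(−6, −6, 7) = (43, 48, 8).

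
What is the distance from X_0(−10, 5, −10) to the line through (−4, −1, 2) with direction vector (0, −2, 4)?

6

Direction vector d = (0, −2, 4).
AP = (−6, 6, −12), and AP × d = (0, 24, 12).
|AP × d|² = 720 and |d|² = 20, so the distance is √(720/20) = √36 = 6.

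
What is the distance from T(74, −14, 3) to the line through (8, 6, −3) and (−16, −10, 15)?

A direction vector is d = (−24, −16, 18).
AP = (66, −20, 6), and AP × d = (−264, −1332, −1536).
|AP × d|² = 4203216 and |d|² = 1156, so the distance is √(4203216/1156) = √3636 = 6√101.

6√101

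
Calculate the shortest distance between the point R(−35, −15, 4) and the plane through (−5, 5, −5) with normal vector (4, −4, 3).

The plane has equation n·(r − (−5, 5, −5)) = 0, i.e. n·r = -55.
Then n·(−35, −15, 4) − (−55) = −13.
|n| = √(16 + 16 + 9) = √41, so the distance is |-13|/√41 = 13/√41.

13√41/41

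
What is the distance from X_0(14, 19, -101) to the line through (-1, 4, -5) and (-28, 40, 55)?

3√449

A direction vector is d = (-27, 36, 60).
AP = (15, 15, -96), and AP × d = (4356, 1692, 945).
|AP × d|² = 22730625 and |d|² = 5625, so the distance is √(22730625/5625) = √4041 = 3√449.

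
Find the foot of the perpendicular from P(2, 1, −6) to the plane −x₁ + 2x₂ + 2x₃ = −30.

(4, -3, -10)

The perpendicular from P has direction n = (−1, 2, 2): r = (2, 1, −6) + μ(−1, 2, 2).
Substitute into the plane: n·(P + μn) = -30 gives -12 + 9μ = -30, so μ = -2.
Foot = (2, 1, −6) + (-2)·(−1, 2, 2) = (4, −3, −10).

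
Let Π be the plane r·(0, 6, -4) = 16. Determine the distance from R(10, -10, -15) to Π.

n = (0, 6, -4); n·P − 16 = -16; |n| = 2√13; distance = 16/(2√13) = 8/√13.

8√13/13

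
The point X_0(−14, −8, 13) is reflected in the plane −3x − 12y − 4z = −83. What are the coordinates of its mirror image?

n = (−3, −12, −4), |n|² = 169, n·X_0 − (-83) = 169, so t = 169/169 = 1.
Foot F = X_0 − 1·n = (−11, 4, 17); the reflection is 2F − X_0 = (−8, 16, 21).

(-8, 16, 21)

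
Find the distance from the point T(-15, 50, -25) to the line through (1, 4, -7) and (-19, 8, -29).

A direction vector is d = (-20, 4, -22).
AP = (-16, 46, -18), and AP × d = (-940, 8, 856).
|AP × d|² = 1616400 and |d|² = 900, so the distance is √(1616400/900) = √1796 = 2√449.

2√449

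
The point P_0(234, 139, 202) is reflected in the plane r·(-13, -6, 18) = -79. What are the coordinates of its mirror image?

With n = (-13, -6, 18), the signed offset is (n·P_0 − (-79))/|n|² = -161/529 = -7/23.
P_0' = P_0 − 2t·n = (234, 139, 202) − (-14/23)·(-13, -6, 18) = (5200/23, 3113/23, 4898/23).

(5200/23, 3113/23, 4898/23)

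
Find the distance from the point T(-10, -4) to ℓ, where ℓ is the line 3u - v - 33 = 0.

d = |3·(-10) + (-1)·(-4) − 33| / √(9 + 1) = |-59|/√10 = 59/√10.

59√10/10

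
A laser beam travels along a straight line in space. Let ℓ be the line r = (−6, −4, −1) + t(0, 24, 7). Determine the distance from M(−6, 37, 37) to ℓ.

Direction vector d = (0, 24, 7).
AP = (0, 41, 38); AP·d = 1250, |AP|² = 3125, |d|² = 625.
distance² = |AP|² − (AP·d)²/|d|² = 3125 − 1562500/625 = 625, so the distance is 25.

25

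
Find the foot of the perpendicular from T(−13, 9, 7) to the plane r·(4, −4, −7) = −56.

(-9, 5, 0)

n = (4, −4, −7), |n|² = 81, and n·T − (-56) = -81.
t = -81/81 = -1, so the foot is T − t·n = (−13, 9, 7) − (-1)·(4, −4, −7) = (−9, 5, 0).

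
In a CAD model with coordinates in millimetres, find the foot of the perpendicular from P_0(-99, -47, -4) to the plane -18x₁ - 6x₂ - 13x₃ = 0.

(-27, -23, 48)

The perpendicular from P_0 has direction n = (-18, -6, -13): r = (-99, -47, -4) + λ(-18, -6, -13).
Substitute into the plane: n·(P_0 + λn) = 0 gives 2116 + 529λ = 0, so λ = -4.
Foot = (-99, -47, -4) + (-4)·(-18, -6, -13) = (-27, -23, 48).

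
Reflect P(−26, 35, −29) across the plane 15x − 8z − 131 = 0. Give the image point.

(4, 35, -45)

With n = (15, 0, −8), the signed offset is (n·P − 131)/|n|² = -289/289 = -1.
P' = P − 2t·n = (−26, 35, −29) − (-2)·(15, 0, −8) = (4, 35, −45).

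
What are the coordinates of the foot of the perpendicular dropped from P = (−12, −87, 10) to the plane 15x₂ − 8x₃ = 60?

(-12, -12, -30)

The perpendicular from P has direction n = (0, 15, −8): r = (−12, −87, 10) + t(0, 15, −8).
Substitute into the plane: n·(P + tn) = 60 gives -1385 + 289t = 60, so t = 5.
Foot = (−12, −87, 10) + 5·(0, 15, −8) = (−12, −12, −30).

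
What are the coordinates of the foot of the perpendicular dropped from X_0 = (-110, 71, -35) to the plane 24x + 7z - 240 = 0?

The perpendicular from X_0 has direction n = (24, 0, 7): r = (-110, 71, -35) + μ(24, 0, 7).
Substitute into the plane: n·(X_0 + μn) = 240 gives -2885 + 625μ = 240, so μ = 5.
Foot = (-110, 71, -35) + 5·(24, 0, 7) = (10, 71, 0).

(10, 71, 0)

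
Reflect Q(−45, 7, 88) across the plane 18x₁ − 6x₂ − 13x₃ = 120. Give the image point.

(99, -41, -16)

With n = (18, −6, −13), the signed offset is (n·Q − 120)/|n|² = -2116/529 = -4.
Q' = Q − 2t·n = (−45, 7, 88) − (-8)·(18, −6, −13) = (99, −41, −16).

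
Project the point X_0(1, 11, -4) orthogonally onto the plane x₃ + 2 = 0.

(1, 11, -2)

n = (0, 0, 1), |n|² = 1, and n·X_0 − (-2) = -2.
t = -2/1 = -2, so the foot is X_0 − t·n = (1, 11, -4) − (-2)·(0, 0, 1) = (1, 11, -2).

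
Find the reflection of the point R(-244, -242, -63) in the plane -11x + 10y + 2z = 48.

n = (-11, 10, 2), |n|² = 225, n·R − 48 = 90, so t = 90/225 = 2/5.
Foot F = R − (2/5)·n = (-1198/5, -246, -319/5); the reflection is 2F − R = (-1176/5, -250, -323/5).

(-1176/5, -250, -323/5)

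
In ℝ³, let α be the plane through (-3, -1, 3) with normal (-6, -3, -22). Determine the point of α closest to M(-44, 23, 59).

(-56, 17, 15)

n = (-6, -3, -22), |n|² = 529, and n·M − (-45) = -1058.
t = -1058/529 = -2, so the foot is M − t·n = (-44, 23, 59) − (-2)·(-6, -3, -22) = (-56, 17, 15).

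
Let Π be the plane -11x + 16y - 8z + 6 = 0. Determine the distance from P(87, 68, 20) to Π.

23/21

n = (-11, 16, -8); n·P − (-6) = -23; |n| = 21; distance = 23/21.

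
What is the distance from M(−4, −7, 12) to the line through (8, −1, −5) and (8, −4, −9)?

A direction vector is d = (0, −3, −4).
AP = (−12, −6, 17); AP·d = -50, |AP|² = 469, |d|² = 25.
distance² = |AP|² − (AP·d)²/|d|² = 469 − 2500/25 = 369, so the distance is 3√41.

3√41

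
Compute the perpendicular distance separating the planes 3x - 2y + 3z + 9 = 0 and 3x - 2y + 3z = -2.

With common normal n = (3, -2, 3) (|n| = √22), the distance is |(-9) − (-2)|/|n| = 7/√22.

7/√22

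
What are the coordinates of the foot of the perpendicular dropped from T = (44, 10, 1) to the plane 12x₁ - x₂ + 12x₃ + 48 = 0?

(20, 12, -23)

n = (12, -1, 12), |n|² = 289, and n·T − (-48) = 578.
t = 578/289 = 2, so the foot is T − t·n = (44, 10, 1) − 2·(12, -1, 12) = (20, 12, -23).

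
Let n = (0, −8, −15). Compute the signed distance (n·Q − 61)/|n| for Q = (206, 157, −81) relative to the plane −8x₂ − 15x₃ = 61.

n·Q − 61 = -102.
|n| = 17, so the signed distance is -102/17 = -6.

-6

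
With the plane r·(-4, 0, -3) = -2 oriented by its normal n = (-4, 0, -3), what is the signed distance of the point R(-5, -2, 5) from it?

7/5

n·R − (-2) = 7.
|n| = 5, so the signed distance is 7/5.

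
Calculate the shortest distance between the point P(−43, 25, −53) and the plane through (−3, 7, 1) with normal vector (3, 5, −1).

The plane has equation n·(r − (−3, 7, 1)) = 0, i.e. n·r = 25.
d = |3·(-43) + 5·25 + (-1)·(-53) − 25| / √(9 + 25 + 1) = |24| / √35 = 24/√35.

24/√35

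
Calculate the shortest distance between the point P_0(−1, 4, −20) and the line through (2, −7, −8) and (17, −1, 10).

√209

A direction vector is d = (15, 6, 18).
AP = (−3, 11, −12), and AP × d = (270, −126, −183).
|AP × d|² = 122265 and |d|² = 585, so the distance is √(122265/585) = √209.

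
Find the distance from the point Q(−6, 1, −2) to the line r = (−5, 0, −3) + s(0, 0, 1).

Direction vector d = (0, 0, 1).
AP = (−1, 1, 1), and AP × d = (1, 1, 0).
|AP × d|² = 2 and |d|² = 1, so the distance is √2.

√2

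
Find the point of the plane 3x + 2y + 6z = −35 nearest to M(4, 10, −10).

(25/7, 68/7, -76/7)

The perpendicular from M has direction n = (3, 2, 6): r = (4, 10, −10) + μ(3, 2, 6).
Substitute into the plane: n·(M + μn) = -35 gives -28 + 49μ = -35, so μ = -1/7.
Foot = (4, 10, −10) + (-1/7)·(3, 2, 6) = (25/7, 68/7, −76/7).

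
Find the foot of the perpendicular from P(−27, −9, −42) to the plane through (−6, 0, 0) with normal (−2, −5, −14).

n = (−2, −5, −14), |n|² = 225, and n·P − 12 = 675.
t = 675/225 = 3, so the foot is P − t·n = (−27, −9, −42) − 3·(−2, −5, −14) = (−21, 6, 0).

(-21, 6, 0)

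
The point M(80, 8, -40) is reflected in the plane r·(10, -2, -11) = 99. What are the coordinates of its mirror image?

(-20, 28, 70)

n = (10, -2, -11), |n|² = 225, n·M − 99 = 1125, so t = 1125/225 = 5.
Foot F = M − 5·n = (30, 18, 15); the reflection is 2F − M = (-20, 28, 70).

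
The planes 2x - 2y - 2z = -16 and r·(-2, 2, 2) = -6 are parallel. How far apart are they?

11/√3

Divide the second equation by -1 to match normals: 2x - 2y - 2z = 6.
Both planes have normal n = (2, -2, -2), |n| = 2√3. Any point on the first plane is at distance |6 − (-16)|/|n| = 22/(2√3) = 11√3/3 from the second.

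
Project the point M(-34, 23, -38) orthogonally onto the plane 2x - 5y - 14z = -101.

(-38, 33, -10)

n = (2, -5, -14), |n|² = 225, and n·M − (-101) = 450.
t = 450/225 = 2, so the foot is M − t·n = (-34, 23, -38) − 2·(2, -5, -14) = (-38, 33, -10).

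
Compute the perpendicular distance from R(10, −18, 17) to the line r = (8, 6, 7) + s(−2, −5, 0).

Direction vector d = (−2, −5, 0).
AP = (2, −24, 10); AP·d = 116, |AP|² = 680, |d|² = 29.
distance² = |AP|² − (AP·d)²/|d|² = 680 − 13456/29 = 216, so the distance is 6√6.

6√6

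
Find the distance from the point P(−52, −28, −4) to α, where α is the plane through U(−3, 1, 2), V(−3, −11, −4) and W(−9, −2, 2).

UV = (0, −12, −6) and UW = (−6, −3, 0), so a normal is n = UV × UW = (−18, 36, −72).
d = |(-18)·(-52) + 36·(-28) + (-72)·(-4) − (-54)| / √(324 + 1296 + 5184) = |270| / (18√21) = 5√21/7.

5√21/7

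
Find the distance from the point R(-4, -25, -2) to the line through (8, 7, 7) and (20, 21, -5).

3√85

A direction vector is d = (12, 14, -12).
AP = (-12, -32, -9); AP·d = -484, |AP|² = 1249, |d|² = 484.
distance² = |AP|² − (AP·d)²/|d|² = 1249 − 234256/484 = 765, so the distance is 3√85.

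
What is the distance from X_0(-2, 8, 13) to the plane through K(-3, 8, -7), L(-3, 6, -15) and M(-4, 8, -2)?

KL = (0, -2, -8) and KM = (-1, 0, 5), so a normal is n = KL × KM = (-10, 8, -2).
Then n·(-2, 8, 13) - 108 = -50.
|n| = √(100 + 64 + 4) = 2√42, so the distance is |-50|/(2√42) = 25√42/42.

25√42/42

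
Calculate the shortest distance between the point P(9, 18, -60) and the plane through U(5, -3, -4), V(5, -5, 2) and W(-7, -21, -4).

UV = (0, -2, 6) and UW = (-12, -18, 0), so a normal is n = UV × UW = (108, -72, -24).
n = (108, -72, -24); n·P − 852 = 264; |n| = 132; distance = 264/132 = 2.

2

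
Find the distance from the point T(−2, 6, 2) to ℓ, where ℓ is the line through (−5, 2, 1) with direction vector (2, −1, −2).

√26

Direction vector d = (2, −1, −2).
AP = (3, 4, 1), and AP × d = (−7, 8, −11).
|AP × d|² = 234 and |d|² = 9, so the distance is √(234/9) = √26.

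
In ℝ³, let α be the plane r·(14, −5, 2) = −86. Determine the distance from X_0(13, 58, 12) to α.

2/15

Normal vector n = (14, −5, 2), and n·(13, 58, 12) − (−86) = 2.
|n| = √(196 + 25 + 4) = 15, so the distance is |2|/15 = 2/15.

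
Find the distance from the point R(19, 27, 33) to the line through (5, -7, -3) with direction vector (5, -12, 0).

Direction vector d = (5, -12, 0).
AP = (14, 34, 36); AP·d = -338, |AP|² = 2648, |d|² = 169.
distance² = |AP|² − (AP·d)²/|d|² = 2648 − 114244/169 = 1972, so the distance is 2√493.

2√493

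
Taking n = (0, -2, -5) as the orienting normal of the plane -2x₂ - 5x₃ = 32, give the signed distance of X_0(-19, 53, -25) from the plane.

n·X_0 − 32 = -13.
|n| = √29, so the signed distance is -13√29/29.

-13√29/29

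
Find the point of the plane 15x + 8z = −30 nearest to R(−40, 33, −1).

n = (15, 0, 8), |n|² = 289, and n·R − (-30) = -578.
t = -578/289 = -2, so the foot is R − t·n = (−40, 33, −1) − (-2)·(15, 0, 8) = (−10, 33, 15).

(-10, 33, 15)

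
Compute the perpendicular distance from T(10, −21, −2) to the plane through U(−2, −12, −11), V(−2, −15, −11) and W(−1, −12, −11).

UV = (0, −3, 0) and UW = (1, 0, 0), so a normal is n = UV × UW = (0, 0, 3).
d = |3·(-2) − (-33)| / √(0 + 0 + 9) = |27| / 3 = 9.

9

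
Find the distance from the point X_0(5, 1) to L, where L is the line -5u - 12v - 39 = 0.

76/13

d = |(-5)·5 + (-12)·1 − 39| / √(25 + 144) = |-76|/13 = 76/13.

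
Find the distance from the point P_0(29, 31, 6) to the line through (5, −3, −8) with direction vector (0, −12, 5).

2√313

Direction vector d = (0, −12, 5).
AP = (24, 34, 14), and AP × d = (338, −120, −288).
|AP × d|² = 211588 and |d|² = 169, so the distance is √(211588/169) = √1252 = 2√313.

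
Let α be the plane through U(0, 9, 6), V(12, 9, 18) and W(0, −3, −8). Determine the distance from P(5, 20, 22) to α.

UV = (12, 0, 12) and UW = (0, −12, −14), so a normal is n = UV × UW = (144, 168, −144).
n = (144, 168, −144); n·P − 648 = 264; |n| = 264; distance = 264/264 = 1.

1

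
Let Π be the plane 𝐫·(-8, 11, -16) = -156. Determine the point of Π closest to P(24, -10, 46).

(8, 12, 14)

The perpendicular from P has direction n = (-8, 11, -16): r = (24, -10, 46) + μ(-8, 11, -16).
Substitute into the plane: n·(P + μn) = -156 gives -1038 + 441μ = -156, so μ = 2.
Foot = (24, -10, 46) + 2·(-8, 11, -16) = (8, 12, 14).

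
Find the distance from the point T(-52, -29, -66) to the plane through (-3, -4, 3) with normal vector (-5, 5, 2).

√6

The plane has equation n·(r − (-3, -4, 3)) = 0, i.e. n·r = 1.
n = (-5, 5, 2); n·P − 1 = -18; |n| = 3√6; distance = 18/(3√6) = √6.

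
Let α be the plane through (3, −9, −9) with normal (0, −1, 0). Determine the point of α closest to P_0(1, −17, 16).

n = (0, −1, 0), |n|² = 1, and n·P_0 − 9 = 8.
t = 8/1 = 8, so the foot is P_0 − t·n = (1, −17, 16) − 8·(0, −1, 0) = (1, −9, 16).

(1, -9, 16)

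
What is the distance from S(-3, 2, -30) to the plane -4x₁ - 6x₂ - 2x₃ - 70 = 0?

5√14/14

Normal vector n = (-4, -6, -2), and n·(-3, 2, -30) - 70 = -10.
|n| = √(16 + 36 + 4) = 2√14, so the distance is |-10|/(2√14) = 5/√14.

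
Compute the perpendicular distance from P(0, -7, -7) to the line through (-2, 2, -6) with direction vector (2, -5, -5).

4√2

Direction vector d = (2, -5, -5).
AP = (2, -9, -1), and AP × d = (40, 8, 8).
|AP × d|² = 1728 and |d|² = 54, so the distance is √(1728/54) = √32 = 4√2.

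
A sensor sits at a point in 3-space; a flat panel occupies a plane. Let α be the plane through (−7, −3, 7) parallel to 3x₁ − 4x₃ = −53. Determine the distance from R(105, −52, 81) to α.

Parallel planes share the normal n = (3, 0, −4); since (−7, −3, 7) lies on the plane, its equation is 3x₁ − 4x₃ = -49.
Then n·(105, −52, 81) − (−49) = 40.
|n| = √(9 + 0 + 16) = 5, so the distance is |40|/5 = 8.

8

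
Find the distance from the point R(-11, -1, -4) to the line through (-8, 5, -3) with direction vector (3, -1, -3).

√46

Direction vector d = (3, -1, -3).
AP = (-3, -6, -1); AP·d = 0, |AP|² = 46, |d|² = 19.
distance² = |AP|² − (AP·d)²/|d|² = 46 − 0/19 = 46, so the distance is √46.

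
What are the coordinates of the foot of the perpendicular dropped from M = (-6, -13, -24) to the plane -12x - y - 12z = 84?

n = (-12, -1, -12), |n|² = 289, and n·M − 84 = 289.
t = 289/289 = 1, so the foot is M − t·n = (-6, -13, -24) − 1·(-12, -1, -12) = (6, -12, -12).

(6, -12, -12)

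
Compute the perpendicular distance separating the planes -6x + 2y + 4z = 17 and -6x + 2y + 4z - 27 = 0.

5/√14

Both planes have normal n = (-6, 2, 4), |n| = 2√14. Any point on the first plane is at distance |27 − 17|/|n| = 10/(2√14) = 5/√14 from the second.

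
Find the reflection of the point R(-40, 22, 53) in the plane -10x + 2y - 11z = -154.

(-116/3, 326/15, 817/15)

n = (-10, 2, -11), |n|² = 225, n·R − (-154) = 15, so t = 15/225 = 1/15.
Foot F = R − (1/15)·n = (-118/3, 328/15, 806/15); the reflection is 2F − R = (-116/3, 326/15, 817/15).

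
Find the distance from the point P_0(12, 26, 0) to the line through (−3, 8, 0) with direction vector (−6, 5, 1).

3√61

Direction vector d = (−6, 5, 1).
AP = (15, 18, 0), and AP × d = (18, −15, 183).
|AP × d|² = 34038 and |d|² = 62, so the distance is √(34038/62) = √549 = 3√61.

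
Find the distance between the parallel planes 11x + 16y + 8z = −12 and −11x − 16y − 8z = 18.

Divide the second equation by -1 to match normals: 11x + 16y + 8z = -18.
With common normal n = (11, 16, 8) (|n| = 21), the distance is |(-12) − (-18)|/|n| = 6/21 = 2/7.

2/7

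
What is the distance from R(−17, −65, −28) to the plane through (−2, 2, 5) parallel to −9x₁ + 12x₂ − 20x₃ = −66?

Parallel planes share the normal n = (−9, 12, −20); since (−2, 2, 5) lies on the plane, its equation is −9x₁ + 12x₂ − 20x₃ = -58.
Then n·(−17, −65, −28) − (−58) = −9.
|n| = √(81 + 144 + 400) = 25, so the distance is |-9|/25 = 9/25.

9/25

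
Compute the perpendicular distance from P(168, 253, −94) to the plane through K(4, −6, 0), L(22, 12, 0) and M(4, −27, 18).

KL = (18, 18, 0) and KM = (0, −21, 18), so a normal is n = KL × KM = (324, −324, −378).
Then n·(168, 253, −94) − 3240 = 4752.
|n| = √(104976 + 104976 + 142884) = 594, so the distance is |4752|/594 = 8.

8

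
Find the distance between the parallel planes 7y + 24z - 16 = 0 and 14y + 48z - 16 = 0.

8/25

Divide the second equation by 2 to match normals: 7y + 24z = 8.
With common normal n = (0, 7, 24) (|n| = 25), the distance is |16 − 8|/|n| = 8/25.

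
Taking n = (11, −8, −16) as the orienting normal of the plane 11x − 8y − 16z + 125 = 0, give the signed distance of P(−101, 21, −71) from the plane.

n·P − (-125) = -18.
|n| = 21, so the signed distance is -18/21 = -6/7.

-6/7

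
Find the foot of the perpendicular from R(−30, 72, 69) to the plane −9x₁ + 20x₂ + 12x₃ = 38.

(6, -8, 21)

n = (−9, 20, 12), |n|² = 625, and n·R − 38 = 2500.
t = 2500/625 = 4, so the foot is R − t·n = (−30, 72, 69) − 4·(−9, 20, 12) = (6, −8, 21).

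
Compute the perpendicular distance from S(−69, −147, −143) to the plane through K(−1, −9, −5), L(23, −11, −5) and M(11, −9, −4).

KL = (24, −2, 0) and KM = (12, 0, 1), so a normal is n = KL × KM = (−2, −24, 24).
Then n·(−69, −147, −143) − 98 = 136.
|n| = √(4 + 576 + 576) = 34, so the distance is |136|/34 = 4.

4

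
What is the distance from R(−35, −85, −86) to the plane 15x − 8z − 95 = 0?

Normal vector n = (15, 0, −8), and n·(−35, −85, −86) − 95 = 68.
|n| = √(225 + 0 + 64) = 17, so the distance is |68|/17 = 4.

4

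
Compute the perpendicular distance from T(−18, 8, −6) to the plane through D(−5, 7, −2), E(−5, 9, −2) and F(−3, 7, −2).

4

DE = (0, 2, 0) and DF = (2, 0, 0), so a normal is n = DE × DF = (0, 0, −4).
d = |(-4)·(-6) − 8| / √(0 + 0 + 16) = |16| / 4 = 4.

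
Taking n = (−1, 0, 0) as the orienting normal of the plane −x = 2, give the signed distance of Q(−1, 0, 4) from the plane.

-1

n·Q − 2 = -1.
|n| = 1, so the signed distance is -1/1 = -1.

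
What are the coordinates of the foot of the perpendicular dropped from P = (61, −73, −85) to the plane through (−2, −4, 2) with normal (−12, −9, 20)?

(25, -100, -25)

n = (−12, −9, 20), |n|² = 625, and n·P − 100 = -1875.
t = -1875/625 = -3, so the foot is P − t·n = (61, −73, −85) − (-3)·(−12, −9, 20) = (25, −100, −25).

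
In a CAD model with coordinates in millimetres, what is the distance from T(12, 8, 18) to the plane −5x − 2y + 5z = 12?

√6/9

Normal vector n = (−5, −2, 5), and n·(12, 8, 18) − 12 = 2.
|n| = √(25 + 4 + 25) = 3√6, so the distance is |2|/(3√6) = 2/(3√6).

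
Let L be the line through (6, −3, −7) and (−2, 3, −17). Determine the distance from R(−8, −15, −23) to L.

A direction vector is d = (−8, 6, −10).
AP = (−14, −12, −16), and AP × d = (216, −12, −180).
|AP × d|² = 79200 and |d|² = 200, so the distance is √(79200/200) = √396 = 6√11.

6√11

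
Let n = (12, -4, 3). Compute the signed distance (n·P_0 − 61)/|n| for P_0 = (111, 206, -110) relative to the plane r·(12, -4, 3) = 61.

9

n·P_0 − 61 = 117.
|n| = 13, so the signed distance is 117/13 = 9.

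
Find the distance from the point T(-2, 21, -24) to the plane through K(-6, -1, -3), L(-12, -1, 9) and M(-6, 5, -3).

KL = (-6, 0, 12) and KM = (0, 6, 0), so a normal is n = KL × KM = (-72, 0, -36).
Then n·(-2, 21, -24) - 540 = 468.
|n| = √(5184 + 0 + 1296) = 36√5, so the distance is |468|/(36√5) = 13/√5.

13√5/5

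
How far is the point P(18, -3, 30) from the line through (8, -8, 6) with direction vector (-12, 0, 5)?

Direction vector d = (-12, 0, 5).
AP = (10, 5, 24); AP·d = 0, |AP|² = 701, |d|² = 169.
distance² = |AP|² − (AP·d)²/|d|² = 701 − 0/169 = 701, so the distance is √701.

√701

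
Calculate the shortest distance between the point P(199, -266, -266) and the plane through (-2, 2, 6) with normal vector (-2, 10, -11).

The plane has equation n·(r − (-2, 2, 6)) = 0, i.e. n·r = -42.
Then n·(199, -266, -266) - (-42) = -90.
|n| = √(4 + 100 + 121) = 15, so the distance is |-90|/15 = 6.

6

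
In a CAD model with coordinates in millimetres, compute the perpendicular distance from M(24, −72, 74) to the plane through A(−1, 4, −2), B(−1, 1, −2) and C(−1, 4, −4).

25

AB = (0, −3, 0) and AC = (0, 0, −2), so a normal is n = AB × AC = (6, 0, 0).
Then n·(24, −72, 74) − (−6) = 150.
|n| = √(36 + 0 + 0) = 6, so the distance is |150|/6 = 25.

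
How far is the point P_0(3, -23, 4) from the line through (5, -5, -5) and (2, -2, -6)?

A direction vector is d = (-3, 3, -1).
AP = (-2, -18, 9); AP·d = -57, |AP|² = 409, |d|² = 19.
distance² = |AP|² − (AP·d)²/|d|² = 409 − 3249/19 = 238, so the distance is √238.

√238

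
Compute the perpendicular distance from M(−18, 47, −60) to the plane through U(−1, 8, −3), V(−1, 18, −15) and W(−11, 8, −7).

17√65/65

UV = (0, 10, −12) and UW = (−10, 0, −4), so a normal is n = UV × UW = (−40, 120, 100).
n = (−40, 120, 100); n·P − 700 = -340; |n| = 20√65; distance = 340/(20√65) = 17√65/65.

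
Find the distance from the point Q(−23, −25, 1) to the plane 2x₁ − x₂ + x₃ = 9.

d = |2·(-23) + (-1)·(-25) + 1·1 − 9| / √(4 + 1 + 1) = |-29| / √6 = 29/√6.

29√6/6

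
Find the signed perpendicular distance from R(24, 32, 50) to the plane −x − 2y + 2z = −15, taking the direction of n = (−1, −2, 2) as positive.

9

n·R − (-15) = 27.
|n| = 3, so the signed distance is 27/3 = 9.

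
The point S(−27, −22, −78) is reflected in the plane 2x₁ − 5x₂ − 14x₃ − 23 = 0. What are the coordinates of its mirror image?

(-47, 28, 62)

n = (2, −5, −14), |n|² = 225, n·S − 23 = 1125, so t = 1125/225 = 5.
Foot F = S − 5·n = (−37, 3, −8); the reflection is 2F − S = (−47, 28, 62).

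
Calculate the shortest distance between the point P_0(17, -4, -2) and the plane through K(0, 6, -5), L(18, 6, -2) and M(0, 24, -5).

1/√37

KL = (18, 0, 3) and KM = (0, 18, 0), so a normal is n = KL × KM = (-54, 0, 324).
Then n·(17, -4, -2) - (-1620) = 54.
|n| = √(2916 + 0 + 104976) = 54√37, so the distance is |54|/(54√37) = 1/√37.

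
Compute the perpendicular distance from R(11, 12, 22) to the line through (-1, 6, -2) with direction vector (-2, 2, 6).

6√10

Direction vector d = (-2, 2, 6).
AP = (12, 6, 24); AP·d = 132, |AP|² = 756, |d|² = 44.
distance² = |AP|² − (AP·d)²/|d|² = 756 − 17424/44 = 360, so the distance is 6√10.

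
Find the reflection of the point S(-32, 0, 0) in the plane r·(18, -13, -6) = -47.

(4, -26, -12)

With n = (18, -13, -6), the signed offset is (n·S − (-47))/|n|² = -529/529 = -1.
S' = S − 2t·n = (-32, 0, 0) − (-2)·(18, -13, -6) = (4, -26, -12).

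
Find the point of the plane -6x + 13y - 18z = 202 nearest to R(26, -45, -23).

n = (-6, 13, -18), |n|² = 529, and n·R − 202 = -529.
t = -529/529 = -1, so the foot is R − t·n = (26, -45, -23) − (-1)·(-6, 13, -18) = (20, -32, -41).

(20, -32, -41)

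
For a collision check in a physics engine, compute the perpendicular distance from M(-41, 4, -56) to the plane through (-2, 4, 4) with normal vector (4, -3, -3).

The plane has equation n·(r − (-2, 4, 4)) = 0, i.e. n·r = -32.
d = |4·(-41) + (-3)·4 + (-3)·(-56) − (-32)| / √(16 + 9 + 9) = |24| / √34 = 12√34/17.

12√34/17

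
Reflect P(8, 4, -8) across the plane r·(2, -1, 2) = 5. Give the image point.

(12, 2, -4)

With n = (2, -1, 2), the signed offset is (n·P − 5)/|n|² = -9/9 = -1.
P' = P − 2t·n = (8, 4, -8) − (-2)·(2, -1, 2) = (12, 2, -4).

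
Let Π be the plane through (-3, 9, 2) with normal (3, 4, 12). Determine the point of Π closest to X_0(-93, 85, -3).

(-1203/13, 1113/13, -15/13)

The perpendicular from X_0 has direction n = (3, 4, 12): r = (-93, 85, -3) + μ(3, 4, 12).
Substitute into the plane: n·(X_0 + μn) = 51 gives 25 + 169μ = 51, so μ = 2/13.
Foot = (-93, 85, -3) + (2/13)·(3, 4, 12) = (-1203/13, 1113/13, -15/13).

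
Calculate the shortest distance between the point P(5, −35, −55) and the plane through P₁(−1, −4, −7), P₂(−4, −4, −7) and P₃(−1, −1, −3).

P₁P₂ = (−3, 0, 0) and P₁P₃ = (0, 3, 4), so a normal is n = P₁P₂ × P₁P₃ = (0, 12, −9).
Then n·(5, −35, −55) − 15 = 60.
|n| = √(0 + 144 + 81) = 15, so the distance is |60|/15 = 4.

4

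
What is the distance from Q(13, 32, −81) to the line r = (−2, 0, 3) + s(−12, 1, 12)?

3√409

Direction vector d = (−12, 1, 12).
AP = (15, 32, −84), and AP × d = (468, 828, 399).
|AP × d|² = 1063809 and |d|² = 289, so the distance is √(1063809/289) = √3681 = 3√409.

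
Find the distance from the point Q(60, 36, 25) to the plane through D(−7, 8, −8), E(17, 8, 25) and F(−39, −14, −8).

DE = (24, 0, 33) and DF = (−32, −22, 0), so a normal is n = DE × DF = (726, −1056, −528).
n = (726, −1056, −528); n·P − (-9306) = 1650; |n| = 1386; distance = 1650/1386 = 25/21.

25/21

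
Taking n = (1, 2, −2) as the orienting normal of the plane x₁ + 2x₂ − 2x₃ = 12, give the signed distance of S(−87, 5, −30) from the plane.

-29/3

n·S − 12 = -29.
|n| = 3, so the signed distance is -29/3.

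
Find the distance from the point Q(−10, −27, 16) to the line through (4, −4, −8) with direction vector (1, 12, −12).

Direction vector d = (1, 12, −12).
AP = (−14, −23, 24); AP·d = -578, |AP|² = 1301, |d|² = 289.
distance² = |AP|² − (AP·d)²/|d|² = 1301 − 334084/289 = 145, so the distance is √145.

√145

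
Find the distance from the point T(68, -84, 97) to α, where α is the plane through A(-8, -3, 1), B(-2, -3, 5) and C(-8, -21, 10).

29/√61

AB = (6, 0, 4) and AC = (0, -18, 9), so a normal is n = AB × AC = (72, -54, -108).
Then n·(68, -84, 97) - (-522) = -522.
|n| = √(5184 + 2916 + 11664) = 18√61, so the distance is |-522|/(18√61) = 29√61/61.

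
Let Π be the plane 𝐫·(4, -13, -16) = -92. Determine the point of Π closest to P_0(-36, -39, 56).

n = (4, -13, -16), |n|² = 441, and n·P_0 − (-92) = -441.
t = -441/441 = -1, so the foot is P_0 − t·n = (-36, -39, 56) − (-1)·(4, -13, -16) = (-32, -52, 40).

(-32, -52, 40)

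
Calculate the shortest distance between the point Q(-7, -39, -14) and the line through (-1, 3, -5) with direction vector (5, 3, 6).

Direction vector d = (5, 3, 6).
AP = (-6, -42, -9); AP·d = -210, |AP|² = 1881, |d|² = 70.
distance² = |AP|² − (AP·d)²/|d|² = 1881 − 44100/70 = 1251, so the distance is 3√139.

3√139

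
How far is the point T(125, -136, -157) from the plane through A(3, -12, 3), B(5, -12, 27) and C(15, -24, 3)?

AB = (2, 0, 24) and AC = (12, -12, 0), so a normal is n = AB × AC = (288, 288, -24).
Then n·(125, -136, -157) - (-2664) = 3264.
|n| = √(82944 + 82944 + 576) = 408, so the distance is |3264|/408 = 8.

8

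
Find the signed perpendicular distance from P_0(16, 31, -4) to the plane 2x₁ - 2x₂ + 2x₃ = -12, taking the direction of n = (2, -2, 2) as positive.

-13√3/3

n·P_0 − (-12) = -26.
|n| = 2√3, so the signed distance is -13√3/3.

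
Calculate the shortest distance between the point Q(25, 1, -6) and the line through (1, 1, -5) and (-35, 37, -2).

12√2

A direction vector is d = (-36, 36, 3).
AP = (24, 0, -1), and AP × d = (36, -36, 864).
|AP × d|² = 749088 and |d|² = 2601, so the distance is √(749088/2601) = √288 = 12√2.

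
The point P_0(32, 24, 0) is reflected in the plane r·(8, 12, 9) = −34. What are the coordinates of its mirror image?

With n = (8, 12, 9), the signed offset is (n·P_0 − (-34))/|n|² = 578/289 = 2.
P_0' = P_0 − 2t·n = (32, 24, 0) − 4·(8, 12, 9) = (0, −24, −36).

(0, -24, -36)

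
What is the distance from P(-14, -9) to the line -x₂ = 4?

5

d = |0·(-14) + (-1)·(-9) − 4| / √(0 + 1) = |5|/1 = 5.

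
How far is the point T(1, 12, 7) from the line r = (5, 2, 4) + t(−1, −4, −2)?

√41

Direction vector d = (−1, −4, −2).
AP = (−4, 10, 3), and AP × d = (−8, −11, 26).
|AP × d|² = 861 and |d|² = 21, so the distance is √(861/21) = √41.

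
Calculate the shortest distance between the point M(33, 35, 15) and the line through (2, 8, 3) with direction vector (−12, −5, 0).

√313

Direction vector d = (−12, −5, 0).
AP = (31, 27, 12), and AP × d = (60, −144, 169).
|AP × d|² = 52897 and |d|² = 169, so the distance is √(52897/169) = √313.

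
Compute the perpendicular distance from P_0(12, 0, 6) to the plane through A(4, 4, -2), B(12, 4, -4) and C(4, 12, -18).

AB = (8, 0, -2) and AC = (0, 8, -16), so a normal is n = AB × AC = (16, 128, 64).
d = |16·12 + 128·0 + 64·6 − 448| / √(256 + 16384 + 4096) = |128| / 144 = 8/9.

8/9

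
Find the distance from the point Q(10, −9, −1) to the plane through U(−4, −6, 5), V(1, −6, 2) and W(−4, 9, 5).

6√34/17

UV = (5, 0, −3) and UW = (0, 15, 0), so a normal is n = UV × UW = (45, 0, 75).
Then n·(10, −9, −1) − 195 = 180.
|n| = √(2025 + 0 + 5625) = 15√34, so the distance is |180|/(15√34) = 6√34/17.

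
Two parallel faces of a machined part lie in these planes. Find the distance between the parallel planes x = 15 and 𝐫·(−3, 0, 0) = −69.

Divide the second equation by -3 to match normals: x = 23.
With common normal n = (1, 0, 0) (|n| = 1), the distance is |15 − 23|/|n| = 8/1 = 8.

8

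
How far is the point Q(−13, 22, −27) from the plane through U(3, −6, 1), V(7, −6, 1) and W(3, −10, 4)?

UV = (4, 0, 0) and UW = (0, −4, 3), so a normal is n = UV × UW = (0, −12, −16).
n = (0, −12, −16); n·P − 56 = 112; |n| = 20; distance = 112/20 = 28/5.

28/5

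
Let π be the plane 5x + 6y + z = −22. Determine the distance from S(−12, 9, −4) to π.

12/√62

Normal vector n = (5, 6, 1), and n·(−12, 9, −4) − (−22) = 12.
|n| = √(25 + 36 + 1) = √62, so the distance is |12|/√62 = 12/√62.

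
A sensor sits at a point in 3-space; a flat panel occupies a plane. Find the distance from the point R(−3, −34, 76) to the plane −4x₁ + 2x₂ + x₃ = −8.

4√21/3

d = |(-4)·(-3) + 2·(-34) + 1·76 − (-8)| / √(16 + 4 + 1) = |28| / √21 = 4√21/3.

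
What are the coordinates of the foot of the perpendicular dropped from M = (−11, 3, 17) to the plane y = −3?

The perpendicular from M has direction n = (0, 1, 0): r = (−11, 3, 17) + t(0, 1, 0).
Substitute into the plane: n·(M + tn) = -3 gives 3 + 1t = -3, so t = -6.
Foot = (−11, 3, 17) + (-6)·(0, 1, 0) = (−11, −3, 17).

(-11, -3, 17)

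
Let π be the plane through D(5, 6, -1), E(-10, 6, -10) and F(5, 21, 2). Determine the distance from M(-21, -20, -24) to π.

DE = (-15, 0, -9) and DF = (0, 15, 3), so a normal is n = DE × DF = (135, 45, -225).
d = |135·(-21) + 45·(-20) + (-225)·(-24) − 1170| / √(18225 + 2025 + 50625) = |495| / (45√35) = 11√35/35.

11√35/35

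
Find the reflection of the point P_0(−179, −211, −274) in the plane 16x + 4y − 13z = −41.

(-3599/21, -4391/21, -5884/21)

With n = (16, 4, −13), the signed offset is (n·P_0 − (-41))/|n|² = -105/441 = -5/21.
P_0' = P_0 − 2t·n = (−179, −211, −274) − (-10/21)·(16, 4, −13) = (−3599/21, −4391/21, −5884/21).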